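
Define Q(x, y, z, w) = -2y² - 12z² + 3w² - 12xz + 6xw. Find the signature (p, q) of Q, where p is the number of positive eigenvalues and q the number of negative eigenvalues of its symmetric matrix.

The symmetric matrix is A = [[0, 0, -6, 3], [0, -2, 0, 0], [-6, 0, -12, 0], [3, 0, 0, 3]].
By Sylvester's law of inertia any congruent diagonalization of A has 1 positive, 2 negative and 1 zero entries.

(1, 2)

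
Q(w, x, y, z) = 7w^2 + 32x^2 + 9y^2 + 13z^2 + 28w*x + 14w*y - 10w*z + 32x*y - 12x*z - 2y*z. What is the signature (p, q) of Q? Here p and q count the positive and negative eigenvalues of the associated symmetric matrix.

Write A = [[7, 14, 7, -5], [14, 32, 16, -6], [7, 16, 9, -1], [-5, -6, -1, 13]].
Symmetric row and column elimination reduces A to a congruent diagonal form with pivots 7, 4, 1, 10/7.
So there are 4 positive pivots.

(4, 0)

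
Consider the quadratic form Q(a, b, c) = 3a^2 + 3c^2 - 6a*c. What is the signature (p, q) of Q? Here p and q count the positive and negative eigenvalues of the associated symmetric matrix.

(1, 0)

The symmetric matrix is A = [[3, 0, -3], [0, 0, 0], [-3, 0, 3]].
Applying the same elementary operations to the rows and columns of A produces a congruent diagonal matrix with entries 3, 0, 0.
That gives 1 positive, 2 zero pivots.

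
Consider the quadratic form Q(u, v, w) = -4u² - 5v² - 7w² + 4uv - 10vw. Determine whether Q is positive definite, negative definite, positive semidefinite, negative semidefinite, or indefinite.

The symmetric matrix is A = [[-4, 2, 0], [2, -5, -5], [0, -5, -7]].
An LDLᵀ factorisation of A has diagonal entries -4, -4, -3/4.
That gives 3 negative pivots.
Hence Q is negative definite.

negative definite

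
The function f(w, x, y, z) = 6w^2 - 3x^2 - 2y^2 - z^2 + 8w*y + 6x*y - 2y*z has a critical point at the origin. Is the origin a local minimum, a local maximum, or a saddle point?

The Hessian at the origin is H = [[12, 0, 8, 0], [0, -6, 6, 0], [8, 6, -4, -2], [0, 0, -2, -2]].
Row-reducing H symmetrically gives the diagonal entries 12, -6, -10/3, -4/5.
Counting signs: 1 positive, 3 negative.
H is indefinite, so the origin is a saddle point.

saddle point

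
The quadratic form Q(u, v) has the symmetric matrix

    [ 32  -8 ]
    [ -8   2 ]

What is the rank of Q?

1

Symmetric row and column elimination reduces A to a congruent diagonal form with pivots 32, 0.
That gives 1 positive, 1 zero pivots.
The rank is the number of nonzero pivots: 1.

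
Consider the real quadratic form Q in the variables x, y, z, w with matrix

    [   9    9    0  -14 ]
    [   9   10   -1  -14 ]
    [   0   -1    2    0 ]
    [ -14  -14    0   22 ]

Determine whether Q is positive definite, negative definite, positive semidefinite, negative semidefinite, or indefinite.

positive definite

Congruent diagonalization of A (simultaneous row and column reduction) yields pivots 9, 1, 1, 2/9.
Counting signs: 4 positive.
Hence Q is positive definite.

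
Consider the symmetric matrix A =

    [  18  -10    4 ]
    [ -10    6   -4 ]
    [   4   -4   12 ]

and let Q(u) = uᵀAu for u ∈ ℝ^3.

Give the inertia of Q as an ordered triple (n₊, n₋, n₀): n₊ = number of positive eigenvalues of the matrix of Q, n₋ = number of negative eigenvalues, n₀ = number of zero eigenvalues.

Congruent diagonalization of A (simultaneous row and column reduction) yields pivots 18, 4/9, 4.
Counting signs: 3 positive.

(3, 0, 0)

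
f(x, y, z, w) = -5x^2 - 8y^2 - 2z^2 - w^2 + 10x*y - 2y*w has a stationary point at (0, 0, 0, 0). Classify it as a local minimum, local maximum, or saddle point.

The Hessian at the origin is H = [[-10, 10, 0, 0], [10, -16, 0, -2], [0, 0, -4, 0], [0, -2, 0, -2]].
An LDLᵀ factorisation of H has diagonal entries -10, -6, -4, -4/3.
That gives 4 negative pivots.
H is negative definite, so the origin is a strict local maximum.

local maximum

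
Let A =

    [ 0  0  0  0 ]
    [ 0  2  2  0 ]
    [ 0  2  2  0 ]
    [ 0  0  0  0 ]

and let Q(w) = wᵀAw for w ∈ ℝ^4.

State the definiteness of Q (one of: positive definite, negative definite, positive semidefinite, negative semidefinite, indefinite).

positive semidefinite

Symmetric row and column elimination reduces A to a congruent diagonal form with pivots 0, 2, 0, 0.
That gives 1 positive, 3 zero pivots.
Hence Q is positive semidefinite.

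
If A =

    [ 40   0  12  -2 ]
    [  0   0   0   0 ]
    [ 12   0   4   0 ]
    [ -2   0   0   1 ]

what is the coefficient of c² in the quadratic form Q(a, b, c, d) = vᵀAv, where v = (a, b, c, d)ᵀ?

4

The coefficient of c² is the diagonal entry A[3,3] = 4.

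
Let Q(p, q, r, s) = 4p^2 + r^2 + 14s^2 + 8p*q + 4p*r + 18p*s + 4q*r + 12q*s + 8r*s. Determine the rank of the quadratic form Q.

The symmetric matrix is A = [[4, 4, 2, 9], [4, 0, 2, 6], [2, 2, 1, 4], [9, 6, 4, 14]].
Row reduction of A gives 4 nonzero rows, so rank A = 4.

4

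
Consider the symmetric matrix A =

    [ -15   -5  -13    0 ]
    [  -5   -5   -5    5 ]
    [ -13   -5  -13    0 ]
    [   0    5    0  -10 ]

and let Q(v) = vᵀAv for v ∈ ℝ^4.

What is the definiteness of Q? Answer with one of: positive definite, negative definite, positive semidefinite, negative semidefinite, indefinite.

negative definite

Congruent diagonalization of A (simultaneous row and column reduction) yields pivots -15, -10/3, -8/5, -15/8.
Counting signs: 4 negative.
Hence Q is negative definite.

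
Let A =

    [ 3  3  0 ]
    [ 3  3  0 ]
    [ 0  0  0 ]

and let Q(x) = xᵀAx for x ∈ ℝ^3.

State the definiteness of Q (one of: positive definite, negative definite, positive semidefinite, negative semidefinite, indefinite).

positive semidefinite

Symmetric row and column elimination reduces A to a congruent diagonal form with pivots 3, 0, 0.
So there are 1 positive, 2 zero pivots.
Hence Q is positive semidefinite.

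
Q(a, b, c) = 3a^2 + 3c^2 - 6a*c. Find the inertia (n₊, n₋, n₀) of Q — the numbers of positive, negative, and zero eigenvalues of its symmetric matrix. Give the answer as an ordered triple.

(1, 0, 2)

The symmetric matrix is A = [[3, 0, -3], [0, 0, 0], [-3, 0, 3]].
Applying the same elementary operations to the rows and columns of A produces a congruent diagonal matrix with entries 3, 0, 0.
That gives 1 positive, 2 zero pivots.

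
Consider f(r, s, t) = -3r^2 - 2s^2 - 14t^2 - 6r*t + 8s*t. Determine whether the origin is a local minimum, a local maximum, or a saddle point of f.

local maximum

The Hessian at the origin is H = [[-6, 0, -6], [0, -4, 8], [-6, 8, -28]].
Symmetric row and column elimination reduces H to a congruent diagonal form with pivots -6, -4, -6.
That gives 3 negative pivots.
H is negative definite, so the origin is a strict local maximum.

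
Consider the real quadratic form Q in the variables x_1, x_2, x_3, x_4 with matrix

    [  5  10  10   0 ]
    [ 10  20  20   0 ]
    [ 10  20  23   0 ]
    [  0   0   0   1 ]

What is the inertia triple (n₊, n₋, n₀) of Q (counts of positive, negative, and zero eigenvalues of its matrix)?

(3, 0, 1)

Applying the same elementary operations to the rows and columns of A produces a congruent diagonal matrix with entries 5, 0, 3, 1.
So there are 3 positive, 1 zero pivots.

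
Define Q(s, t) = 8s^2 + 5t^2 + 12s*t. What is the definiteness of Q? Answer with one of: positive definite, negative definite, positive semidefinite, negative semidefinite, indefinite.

The symmetric matrix of Q is A = [[8, 6], [6, 5]].
Leading principal minors: Δ_1 = 8, Δ_2 = 4.
All leading principal minors are positive, so by Sylvester's criterion Q is positive definite.

positive definite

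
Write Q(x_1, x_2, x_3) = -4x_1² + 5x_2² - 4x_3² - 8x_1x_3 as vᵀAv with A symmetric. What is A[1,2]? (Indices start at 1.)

0

The coefficient of x_1·x_2 in Q is 0. For a symmetric A this equals A[1,2] + A[2,1] = 2·A[1,2].
So A[1,2] = 0/2 = 0.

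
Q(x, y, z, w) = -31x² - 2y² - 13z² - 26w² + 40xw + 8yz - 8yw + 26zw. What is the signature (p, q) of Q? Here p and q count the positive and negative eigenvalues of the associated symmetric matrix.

(0, 4)

The associated matrix is A = [[-31, 0, 0, 20], [0, -2, 4, -4], [0, 4, -13, 13], [20, -4, 13, -26]].
Row-reducing A symmetrically gives the diagonal entries -31, -2, -5, -3/31.
That gives 4 negative pivots.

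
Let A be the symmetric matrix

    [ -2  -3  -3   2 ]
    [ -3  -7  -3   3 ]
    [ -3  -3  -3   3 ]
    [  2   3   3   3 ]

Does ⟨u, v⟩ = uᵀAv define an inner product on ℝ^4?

no

Applying the same elementary operations to the rows and columns of A produces a congruent diagonal matrix with entries -2, -5/2, 12/5, 5.
Counting signs: 2 positive, 2 negative.
Hence Q is indefinite.
⟨·,·⟩ is an inner product exactly when A is positive definite.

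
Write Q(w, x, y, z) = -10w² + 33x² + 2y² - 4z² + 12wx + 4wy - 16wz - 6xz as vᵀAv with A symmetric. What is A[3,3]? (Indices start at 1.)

The coefficient of y² in Q is 2, and that is exactly A[3,3].

2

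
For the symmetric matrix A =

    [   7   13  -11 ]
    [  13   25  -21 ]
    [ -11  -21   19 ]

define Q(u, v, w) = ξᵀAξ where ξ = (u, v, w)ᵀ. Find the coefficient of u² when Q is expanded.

The coefficient of u² is the diagonal entry A[1,1] = 7.

7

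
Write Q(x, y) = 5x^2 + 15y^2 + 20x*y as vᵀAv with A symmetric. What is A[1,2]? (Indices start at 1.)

The coefficient of x·y in Q is 20. For a symmetric A this equals A[1,2] + A[2,1] = 2·A[1,2].
So A[1,2] = 20/2 = 10.

10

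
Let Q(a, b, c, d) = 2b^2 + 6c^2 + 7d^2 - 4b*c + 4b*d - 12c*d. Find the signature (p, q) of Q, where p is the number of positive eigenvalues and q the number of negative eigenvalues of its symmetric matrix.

(3, 0)

The associated matrix is A = [[0, 0, 0, 0], [0, 2, -2, 2], [0, -2, 6, -6], [0, 2, -6, 7]].
Applying the same elementary operations to the rows and columns of A produces a congruent diagonal matrix with entries 0, 2, 4, 1.
So there are 3 positive, 1 zero pivots.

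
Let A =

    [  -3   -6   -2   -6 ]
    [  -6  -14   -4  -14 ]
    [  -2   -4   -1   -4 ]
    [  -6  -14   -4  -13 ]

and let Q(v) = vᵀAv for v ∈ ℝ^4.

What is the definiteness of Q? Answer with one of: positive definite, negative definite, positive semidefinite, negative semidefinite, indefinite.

Applying the same elementary operations to the rows and columns of A produces a congruent diagonal matrix with entries -3, -2, 1/3, 1.
So there are 2 positive, 2 negative pivots.
Hence Q is indefinite.

indefinite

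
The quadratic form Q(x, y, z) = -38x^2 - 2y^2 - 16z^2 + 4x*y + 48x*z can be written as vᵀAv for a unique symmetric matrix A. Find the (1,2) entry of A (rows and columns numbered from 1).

The coefficient of x·y in Q is 4. For a symmetric A this equals A[1,2] + A[2,1] = 2·A[1,2].
So A[1,2] = 4/2 = 2.

2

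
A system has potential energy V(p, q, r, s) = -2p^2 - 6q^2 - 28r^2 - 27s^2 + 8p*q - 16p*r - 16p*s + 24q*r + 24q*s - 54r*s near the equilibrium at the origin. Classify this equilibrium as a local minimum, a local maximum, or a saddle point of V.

The Hessian at the origin is H = [[-4, 8, -16, -16], [8, -12, 24, 24], [-16, 24, -56, -54], [-16, 24, -54, -54]].
An LDLᵀ factorisation of H has diagonal entries -4, 4, -8, -3/2.
So there are 1 positive, 3 negative pivots.
H is indefinite, so the origin is a saddle point.

saddle point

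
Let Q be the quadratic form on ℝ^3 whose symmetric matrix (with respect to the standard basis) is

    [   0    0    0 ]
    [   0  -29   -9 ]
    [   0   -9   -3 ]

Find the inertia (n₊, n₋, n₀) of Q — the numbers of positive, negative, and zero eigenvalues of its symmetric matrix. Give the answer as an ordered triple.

Applying the same elementary operations to the rows and columns of A produces a congruent diagonal matrix with entries 0, -29, -6/29.
Counting signs: 2 negative, 1 zero.

(0, 2, 1)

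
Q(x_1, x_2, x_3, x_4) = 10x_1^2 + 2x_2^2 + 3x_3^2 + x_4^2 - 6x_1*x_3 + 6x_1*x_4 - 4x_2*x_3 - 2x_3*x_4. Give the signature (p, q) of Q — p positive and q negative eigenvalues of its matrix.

(3, 0)

The associated matrix is A = [[10, 0, -3, 3], [0, 2, -2, 0], [-3, -2, 3, -1], [3, 0, -1, 1]].
Row-reducing A symmetrically gives the diagonal entries 10, 2, 1/10, 0.
So there are 3 positive, 1 zero pivots.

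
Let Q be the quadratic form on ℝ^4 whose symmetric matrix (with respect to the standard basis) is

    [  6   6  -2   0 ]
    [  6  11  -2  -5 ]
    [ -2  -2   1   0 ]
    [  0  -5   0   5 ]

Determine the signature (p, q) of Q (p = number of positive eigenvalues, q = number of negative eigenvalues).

(3, 0)

Congruent diagonalization of A (simultaneous row and column reduction) yields pivots 6, 5, 1/3, 0.
That gives 3 positive, 1 zero pivots.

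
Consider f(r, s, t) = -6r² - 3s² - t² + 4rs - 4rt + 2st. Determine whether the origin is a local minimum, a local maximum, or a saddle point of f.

The Hessian at the origin is H = [[-12, 4, -4], [4, -6, 2], [-4, 2, -2]].
Applying the same elementary operations to the rows and columns of H produces a congruent diagonal matrix with entries -12, -14/3, -4/7.
That gives 3 negative pivots.
H is negative definite, so the origin is a strict local maximum.

local maximum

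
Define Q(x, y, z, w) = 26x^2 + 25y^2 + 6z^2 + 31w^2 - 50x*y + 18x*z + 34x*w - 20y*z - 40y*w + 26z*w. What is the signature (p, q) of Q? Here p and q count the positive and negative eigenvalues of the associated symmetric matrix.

(4, 0)

The associated matrix is A = [[26, -25, 9, 17], [-25, 25, -10, -20], [9, -10, 6, 13], [17, -20, 13, 31]].
Congruent diagonalization of A (simultaneous row and column reduction) yields pivots 26, 25/26, 1, 2.
That gives 4 positive pivots.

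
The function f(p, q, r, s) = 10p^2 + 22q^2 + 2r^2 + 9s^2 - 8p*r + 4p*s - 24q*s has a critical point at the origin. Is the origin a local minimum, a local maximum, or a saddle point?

local minimum

The Hessian at the origin is H = [[20, 0, -8, 4], [0, 44, 0, -24], [-8, 0, 4, 0], [4, -24, 0, 18]].
Row-reducing H symmetrically gives the diagonal entries 20, 44, 4/5, 10/11.
Counting signs: 4 positive.
H is positive definite, so the origin is a strict local minimum.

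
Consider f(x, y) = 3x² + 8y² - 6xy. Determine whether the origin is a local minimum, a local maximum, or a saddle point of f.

local minimum

The Hessian at the origin is H = [[6, -6], [-6, 16]].
det H = 6·16 − (-6)² = 60 > 0 and H[1,1] = 6 > 0, so H is positive definite.
Therefore the origin is a local minimum.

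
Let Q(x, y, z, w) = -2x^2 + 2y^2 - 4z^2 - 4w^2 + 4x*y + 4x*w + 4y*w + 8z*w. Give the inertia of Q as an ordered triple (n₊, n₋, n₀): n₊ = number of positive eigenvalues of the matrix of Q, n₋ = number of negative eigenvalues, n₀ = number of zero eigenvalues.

The associated matrix is A = [[-2, 2, 0, 2], [2, 2, 0, 2], [0, 0, -4, 4], [2, 2, 4, -4]].
Congruent diagonalization of A (simultaneous row and column reduction) yields pivots -2, 4, -4, -2.
That gives 1 positive, 3 negative pivots.

(1, 3, 0)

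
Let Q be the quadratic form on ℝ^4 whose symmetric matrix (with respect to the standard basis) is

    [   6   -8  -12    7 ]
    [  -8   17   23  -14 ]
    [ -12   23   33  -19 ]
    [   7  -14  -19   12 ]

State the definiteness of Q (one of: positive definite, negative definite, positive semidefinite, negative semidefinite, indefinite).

Applying the same elementary operations to the rows and columns of A produces a congruent diagonal matrix with entries 6, 19/3, 24/19, 3/8.
That gives 4 positive pivots.
Hence Q is positive definite.

positive definite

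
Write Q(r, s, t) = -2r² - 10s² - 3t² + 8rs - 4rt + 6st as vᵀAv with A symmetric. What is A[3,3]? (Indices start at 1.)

The coefficient of t² in Q is -3, and that is exactly A[3,3].

-3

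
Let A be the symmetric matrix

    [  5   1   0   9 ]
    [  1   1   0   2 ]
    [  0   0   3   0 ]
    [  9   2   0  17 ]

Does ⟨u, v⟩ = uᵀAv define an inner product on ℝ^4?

Leading principal minors: Δ_1 = 5, Δ_2 = 4, Δ_3 = 12, Δ_4 = 9.
All leading principal minors are positive, so by Sylvester's criterion Q is positive definite.
⟨·,·⟩ is an inner product exactly when A is positive definite.

yes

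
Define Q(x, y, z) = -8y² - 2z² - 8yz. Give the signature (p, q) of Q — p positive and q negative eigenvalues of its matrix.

The symmetric matrix is A = [[0, 0, 0], [0, -8, -4], [0, -4, -2]].
Applying the same elementary operations to the rows and columns of A produces a congruent diagonal matrix with entries 0, -8, 0.
So there are 1 negative, 2 zero pivots.

(0, 1)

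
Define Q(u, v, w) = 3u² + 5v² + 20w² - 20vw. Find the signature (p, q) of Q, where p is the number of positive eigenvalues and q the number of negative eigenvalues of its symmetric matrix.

(2, 0)

The associated matrix is A = [[3, 0, 0], [0, 5, -10], [0, -10, 20]].
Symmetric row and column elimination reduces A to a congruent diagonal form with pivots 3, 5, 0.
That gives 2 positive, 1 zero pivots.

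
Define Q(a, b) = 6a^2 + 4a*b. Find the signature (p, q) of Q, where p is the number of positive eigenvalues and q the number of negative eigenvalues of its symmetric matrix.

(1, 1)

The symmetric matrix is A = [[6, 2], [2, 0]].
Congruent diagonalization of A (simultaneous row and column reduction) yields pivots 6, -2/3.
So there are 1 positive, 1 negative pivots.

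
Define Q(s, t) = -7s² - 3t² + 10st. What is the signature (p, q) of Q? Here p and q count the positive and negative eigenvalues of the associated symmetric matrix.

(1, 1)

The associated matrix is A = [[-7, 5], [5, -3]].
An LDLᵀ factorisation of A has diagonal entries -7, 4/7.
That gives 1 positive, 1 negative pivots.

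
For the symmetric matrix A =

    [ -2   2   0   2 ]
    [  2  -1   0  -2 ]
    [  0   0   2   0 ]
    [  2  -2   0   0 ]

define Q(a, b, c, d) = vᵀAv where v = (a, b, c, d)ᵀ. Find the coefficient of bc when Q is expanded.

The coefficient of bc is A[2,3] + A[3,2] = 2·0 = 0.

0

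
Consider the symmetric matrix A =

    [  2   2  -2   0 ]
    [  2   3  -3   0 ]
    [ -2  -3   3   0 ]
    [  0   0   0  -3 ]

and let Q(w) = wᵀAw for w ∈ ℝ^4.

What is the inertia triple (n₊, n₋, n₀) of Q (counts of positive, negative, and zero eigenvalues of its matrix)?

(2, 1, 1)

Congruent diagonalization of A (simultaneous row and column reduction) yields pivots 2, 1, 0, -3.
So there are 2 positive, 1 negative, 1 zero pivots.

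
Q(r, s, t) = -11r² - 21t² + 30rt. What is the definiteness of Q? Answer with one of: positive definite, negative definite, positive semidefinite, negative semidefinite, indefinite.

negative semidefinite

Write A = [[-11, 0, 15], [0, 0, 0], [15, 0, -21]].
Row-reducing A symmetrically gives the diagonal entries -11, 0, -6/11.
So there are 2 negative, 1 zero pivots.
Hence Q is negative semidefinite.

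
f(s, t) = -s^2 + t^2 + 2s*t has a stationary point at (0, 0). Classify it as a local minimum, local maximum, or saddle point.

saddle point

The Hessian at the origin is H = [[-2, 2], [2, 2]].
det H = -2·2 − (2)² = -8 < 0, so H is indefinite.
Therefore the origin is a saddle point.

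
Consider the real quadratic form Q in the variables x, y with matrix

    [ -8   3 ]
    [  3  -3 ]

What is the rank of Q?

Congruent diagonalization of A (simultaneous row and column reduction) yields pivots -8, -15/8.
That gives 2 negative pivots.
The rank is the number of nonzero pivots: 2.

2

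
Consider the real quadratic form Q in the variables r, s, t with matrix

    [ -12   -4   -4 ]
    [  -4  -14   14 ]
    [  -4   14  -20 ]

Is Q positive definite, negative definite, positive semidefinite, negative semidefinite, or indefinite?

Applying the same elementary operations to the rows and columns of A produces a congruent diagonal matrix with entries -12, -38/3, -2/19.
Counting signs: 3 negative.
Hence Q is negative definite.

negative definite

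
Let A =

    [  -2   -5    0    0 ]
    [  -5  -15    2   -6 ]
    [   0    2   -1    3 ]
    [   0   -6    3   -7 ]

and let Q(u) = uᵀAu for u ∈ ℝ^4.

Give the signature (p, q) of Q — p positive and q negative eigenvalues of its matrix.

Row-reducing A symmetrically gives the diagonal entries -2, -5/2, 3/5, 2.
Counting signs: 2 positive, 2 negative.

(2, 2)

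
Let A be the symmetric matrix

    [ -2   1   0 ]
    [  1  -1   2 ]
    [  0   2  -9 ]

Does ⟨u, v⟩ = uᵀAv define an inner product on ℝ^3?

no

Applying the same elementary operations to the rows and columns of A produces a congruent diagonal matrix with entries -2, -1/2, -1.
That gives 3 negative pivots.
Hence Q is negative definite.
⟨·,·⟩ is an inner product exactly when A is positive definite.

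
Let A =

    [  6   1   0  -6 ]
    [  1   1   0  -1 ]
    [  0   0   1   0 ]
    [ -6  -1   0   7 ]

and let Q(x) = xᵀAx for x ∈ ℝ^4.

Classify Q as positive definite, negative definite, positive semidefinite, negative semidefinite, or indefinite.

Leading principal minors: Δ_1 = 6, Δ_2 = 5, Δ_3 = 5, Δ_4 = 5.
All leading principal minors are positive, so by Sylvester's criterion Q is positive definite.

positive definite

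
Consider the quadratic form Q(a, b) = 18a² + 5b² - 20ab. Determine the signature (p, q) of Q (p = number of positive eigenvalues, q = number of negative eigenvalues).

The associated matrix is A = [[18, -10], [-10, 5]].
Congruent diagonalization of A (simultaneous row and column reduction) yields pivots 18, -5/9.
That gives 1 positive, 1 negative pivots.

(1, 1)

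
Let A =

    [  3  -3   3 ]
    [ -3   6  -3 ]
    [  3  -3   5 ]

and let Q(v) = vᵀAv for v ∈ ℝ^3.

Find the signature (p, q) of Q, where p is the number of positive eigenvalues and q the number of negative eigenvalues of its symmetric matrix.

Applying the same elementary operations to the rows and columns of A produces a congruent diagonal matrix with entries 3, 3, 2.
So there are 3 positive pivots.

(3, 0)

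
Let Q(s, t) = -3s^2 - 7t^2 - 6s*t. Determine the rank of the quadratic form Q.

The associated matrix is A = [[-3, -3], [-3, -7]].
An LDLᵀ factorisation of A has diagonal entries -3, -4.
That gives 2 negative pivots.
The rank is the number of nonzero pivots: 2.

2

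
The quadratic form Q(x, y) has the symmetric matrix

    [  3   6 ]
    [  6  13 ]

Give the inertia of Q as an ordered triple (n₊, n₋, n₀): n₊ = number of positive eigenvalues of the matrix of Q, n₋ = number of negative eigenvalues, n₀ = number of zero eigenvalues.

An LDLᵀ factorisation of A has diagonal entries 3, 1.
So there are 2 positive pivots.

(2, 0, 0)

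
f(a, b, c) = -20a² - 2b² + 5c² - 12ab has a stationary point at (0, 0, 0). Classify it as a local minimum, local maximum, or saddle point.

saddle point

The Hessian at the origin is H = [[-40, -12, 0], [-12, -4, 0], [0, 0, 10]].
Congruent diagonalization of H (simultaneous row and column reduction) yields pivots -40, -2/5, 10.
Counting signs: 1 positive, 2 negative.
H is indefinite, so the origin is a saddle point.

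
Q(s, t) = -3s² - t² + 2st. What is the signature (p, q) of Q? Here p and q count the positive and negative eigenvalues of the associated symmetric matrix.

The symmetric matrix is A = [[-3, 1], [1, -1]].
An LDLᵀ factorisation of A has diagonal entries -3, -2/3.
That gives 2 negative pivots.

(0, 2)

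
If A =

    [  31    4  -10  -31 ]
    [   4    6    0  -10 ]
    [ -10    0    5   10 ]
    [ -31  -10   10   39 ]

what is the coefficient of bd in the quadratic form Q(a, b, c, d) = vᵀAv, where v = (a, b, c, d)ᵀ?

The coefficient of bd is A[2,4] + A[4,2] = 2·(-10) = -20.

-20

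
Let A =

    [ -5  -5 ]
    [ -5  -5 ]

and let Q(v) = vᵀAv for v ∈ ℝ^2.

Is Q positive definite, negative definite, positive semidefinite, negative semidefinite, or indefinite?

For the 2×2 matrix [[-5, -5], [-5, -5]]: det = -5·-5 − (-5)² = 0, trace = -10.
det = 0 so one eigenvalue is zero; the form is semidefinite with the sign of the trace.

negative semidefinite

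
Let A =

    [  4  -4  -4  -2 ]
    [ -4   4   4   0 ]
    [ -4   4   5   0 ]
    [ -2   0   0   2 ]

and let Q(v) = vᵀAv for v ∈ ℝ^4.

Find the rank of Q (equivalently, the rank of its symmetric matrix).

4

Row reduction of A gives 4 nonzero rows, so rank A = 4.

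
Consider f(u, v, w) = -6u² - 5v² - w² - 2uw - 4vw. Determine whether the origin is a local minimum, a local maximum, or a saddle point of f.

local maximum

The Hessian at the origin is H = [[-12, 0, -2], [0, -10, -4], [-2, -4, -2]].
Symmetric row and column elimination reduces H to a congruent diagonal form with pivots -12, -10, -1/15.
That gives 3 negative pivots.
H is negative definite, so the origin is a strict local maximum.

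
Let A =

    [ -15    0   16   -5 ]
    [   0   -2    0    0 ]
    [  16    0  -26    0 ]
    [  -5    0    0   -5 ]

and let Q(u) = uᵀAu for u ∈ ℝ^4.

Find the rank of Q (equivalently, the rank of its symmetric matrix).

Applying the same elementary operations to the rows and columns of A produces a congruent diagonal matrix with entries -15, -2, -134/15, -10/67.
So there are 4 negative pivots.
The rank is the number of nonzero pivots: 4.

4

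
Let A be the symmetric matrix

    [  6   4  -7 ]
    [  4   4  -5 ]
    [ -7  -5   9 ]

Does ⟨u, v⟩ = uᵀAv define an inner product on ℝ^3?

yes

Row-reducing A symmetrically gives the diagonal entries 6, 4/3, 3/4.
That gives 3 positive pivots.
Hence Q is positive definite.
⟨·,·⟩ is an inner product exactly when A is positive definite.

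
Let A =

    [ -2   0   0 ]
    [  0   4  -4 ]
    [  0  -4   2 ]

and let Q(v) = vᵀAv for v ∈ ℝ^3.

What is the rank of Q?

An LDLᵀ factorisation of A has diagonal entries -2, 4, -2.
So there are 1 positive, 2 negative pivots.
The rank is the number of nonzero pivots: 3.

3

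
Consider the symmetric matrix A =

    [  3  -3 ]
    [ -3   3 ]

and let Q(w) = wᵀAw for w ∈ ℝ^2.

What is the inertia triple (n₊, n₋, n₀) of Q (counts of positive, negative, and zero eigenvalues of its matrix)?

(1, 0, 1)

Congruent diagonalization of A (simultaneous row and column reduction) yields pivots 3, 0.
Counting signs: 1 positive, 1 zero.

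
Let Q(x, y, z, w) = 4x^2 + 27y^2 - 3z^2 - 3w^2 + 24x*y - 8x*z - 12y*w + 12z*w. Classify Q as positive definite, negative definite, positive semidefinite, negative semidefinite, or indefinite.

The associated matrix is A = [[4, 12, -4, 0], [12, 27, 0, -6], [-4, 0, -3, 6], [0, -6, 6, -3]].
Symmetric row and column elimination reduces A to a congruent diagonal form with pivots 4, -9, 9, 5/9.
Counting signs: 3 positive, 1 negative.
Hence Q is indefinite.

indefinite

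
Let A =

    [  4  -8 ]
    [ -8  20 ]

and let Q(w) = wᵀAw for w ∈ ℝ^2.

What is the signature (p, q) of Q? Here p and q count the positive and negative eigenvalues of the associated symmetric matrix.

(2, 0)

An LDLᵀ factorisation of A has diagonal entries 4, 4.
So there are 2 positive pivots.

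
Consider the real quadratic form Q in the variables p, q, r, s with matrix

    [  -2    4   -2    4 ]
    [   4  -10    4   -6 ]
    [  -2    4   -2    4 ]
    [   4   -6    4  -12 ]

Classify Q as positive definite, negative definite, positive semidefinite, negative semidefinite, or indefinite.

negative semidefinite

Applying the same elementary operations to the rows and columns of A produces a congruent diagonal matrix with entries -2, -2, 0, -2.
That gives 3 negative, 1 zero pivots.
Hence Q is negative semidefinite.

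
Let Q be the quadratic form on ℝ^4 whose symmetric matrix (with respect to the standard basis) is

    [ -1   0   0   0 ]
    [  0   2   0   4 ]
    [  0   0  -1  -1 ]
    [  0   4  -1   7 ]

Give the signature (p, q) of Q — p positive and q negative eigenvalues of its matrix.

Symmetric row and column elimination reduces A to a congruent diagonal form with pivots -1, 2, -1, 0.
That gives 1 positive, 2 negative, 1 zero pivots.

(1, 2)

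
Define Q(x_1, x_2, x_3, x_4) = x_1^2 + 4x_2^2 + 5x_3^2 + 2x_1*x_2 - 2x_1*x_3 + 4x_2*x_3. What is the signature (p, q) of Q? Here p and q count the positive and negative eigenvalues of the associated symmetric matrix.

The associated matrix is A = [[1, 1, -1, 0], [1, 4, 2, 0], [-1, 2, 5, 0], [0, 0, 0, 0]].
Applying the same elementary operations to the rows and columns of A produces a congruent diagonal matrix with entries 1, 3, 1, 0.
So there are 3 positive, 1 zero pivots.

(3, 0)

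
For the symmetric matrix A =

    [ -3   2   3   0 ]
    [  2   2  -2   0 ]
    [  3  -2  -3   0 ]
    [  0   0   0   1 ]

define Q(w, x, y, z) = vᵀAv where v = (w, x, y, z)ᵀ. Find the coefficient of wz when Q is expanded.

0

The coefficient of wz is A[1,4] + A[4,1] = 2·0 = 0.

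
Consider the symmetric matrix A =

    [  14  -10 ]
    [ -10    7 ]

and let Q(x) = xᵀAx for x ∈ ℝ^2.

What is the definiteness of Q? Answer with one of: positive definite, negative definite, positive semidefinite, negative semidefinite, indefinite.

For the 2×2 matrix [[14, -10], [-10, 7]]: det = 14·7 − (-10)² = -2, trace = 21.
det < 0 so the eigenvalues have opposite signs; the form is indefinite.

indefinite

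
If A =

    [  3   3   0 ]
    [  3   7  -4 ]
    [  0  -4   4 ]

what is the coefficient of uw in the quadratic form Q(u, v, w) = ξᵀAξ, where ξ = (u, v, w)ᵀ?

0

The coefficient of uw is A[1,3] + A[3,1] = 2·0 = 0.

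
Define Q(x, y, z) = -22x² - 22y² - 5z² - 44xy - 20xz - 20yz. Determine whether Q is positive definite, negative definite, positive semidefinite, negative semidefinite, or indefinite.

negative semidefinite

The associated matrix is A = [[-22, -22, -10], [-22, -22, -10], [-10, -10, -5]].
Applying the same elementary operations to the rows and columns of A produces a congruent diagonal matrix with entries -22, 0, -5/11.
That gives 2 negative, 1 zero pivots.
Hence Q is negative semidefinite.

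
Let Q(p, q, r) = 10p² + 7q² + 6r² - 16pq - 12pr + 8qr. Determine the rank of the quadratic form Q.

Write A = [[10, -8, -6], [-8, 7, 4], [-6, 4, 6]].
Congruent diagonalization of A (simultaneous row and column reduction) yields pivots 10, 3/5, 4/3.
So there are 3 positive pivots.
The rank is the number of nonzero pivots: 3.

3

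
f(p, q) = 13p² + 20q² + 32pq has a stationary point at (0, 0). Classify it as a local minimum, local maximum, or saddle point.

The Hessian at the origin is H = [[26, 32], [32, 40]].
det H = 26·40 − (32)² = 16 > 0 and H[1,1] = 26 > 0, so H is positive definite.
Therefore the origin is a local minimum.

local minimum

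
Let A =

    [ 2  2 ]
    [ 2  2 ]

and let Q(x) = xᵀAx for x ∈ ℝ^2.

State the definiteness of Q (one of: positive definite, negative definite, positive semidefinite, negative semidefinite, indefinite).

positive semidefinite

Symmetric row and column elimination reduces A to a congruent diagonal form with pivots 2, 0.
That gives 1 positive, 1 zero pivots.
Hence Q is positive semidefinite.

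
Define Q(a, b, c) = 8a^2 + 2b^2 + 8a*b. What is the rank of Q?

The symmetric matrix is A = [[8, 4, 0], [4, 2, 0], [0, 0, 0]].
Congruent diagonalization of A (simultaneous row and column reduction) yields pivots 8, 0, 0.
Counting signs: 1 positive, 2 zero.
The rank is the number of nonzero pivots: 1.

1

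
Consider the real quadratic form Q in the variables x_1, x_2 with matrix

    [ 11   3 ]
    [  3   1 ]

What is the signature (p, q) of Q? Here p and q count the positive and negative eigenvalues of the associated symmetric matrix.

(2, 0)

Row-reducing A symmetrically gives the diagonal entries 11, 2/11.
So there are 2 positive pivots.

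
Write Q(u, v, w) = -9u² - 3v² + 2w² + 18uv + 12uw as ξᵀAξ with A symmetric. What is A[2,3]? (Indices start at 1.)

0

The coefficient of v·w in Q is 0. For a symmetric A this equals A[2,3] + A[3,2] = 2·A[2,3].
So A[2,3] = 0/2 = 0.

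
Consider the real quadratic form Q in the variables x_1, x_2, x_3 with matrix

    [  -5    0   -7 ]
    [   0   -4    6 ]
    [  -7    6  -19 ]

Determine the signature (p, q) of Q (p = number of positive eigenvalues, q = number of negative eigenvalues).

Applying the same elementary operations to the rows and columns of A produces a congruent diagonal matrix with entries -5, -4, -1/5.
That gives 3 negative pivots.

(0, 3)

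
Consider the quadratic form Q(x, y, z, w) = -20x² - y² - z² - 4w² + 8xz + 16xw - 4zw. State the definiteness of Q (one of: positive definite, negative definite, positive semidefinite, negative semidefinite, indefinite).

Write A = [[-20, 0, 4, 8], [0, -1, 0, 0], [4, 0, -1, -2], [8, 0, -2, -4]].
Row-reducing A symmetrically gives the diagonal entries -20, -1, -1/5, 0.
Counting signs: 3 negative, 1 zero.
Hence Q is negative semidefinite.

negative semidefinite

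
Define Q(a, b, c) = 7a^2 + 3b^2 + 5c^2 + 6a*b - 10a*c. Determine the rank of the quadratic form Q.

3

Write A = [[7, 3, -5], [3, 3, 0], [-5, 0, 5]].
Congruent diagonalization of A (simultaneous row and column reduction) yields pivots 7, 12/7, -5/4.
So there are 2 positive, 1 negative pivots.
The rank is the number of nonzero pivots: 3.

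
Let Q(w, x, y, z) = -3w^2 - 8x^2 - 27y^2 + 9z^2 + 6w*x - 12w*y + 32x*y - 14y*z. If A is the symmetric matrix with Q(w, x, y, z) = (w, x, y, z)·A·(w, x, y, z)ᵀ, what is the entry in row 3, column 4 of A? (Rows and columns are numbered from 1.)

The coefficient of y·z in Q is -14. For a symmetric A this equals A[3,4] + A[4,3] = 2·A[3,4].
So A[3,4] = -14/2 = -7.

-7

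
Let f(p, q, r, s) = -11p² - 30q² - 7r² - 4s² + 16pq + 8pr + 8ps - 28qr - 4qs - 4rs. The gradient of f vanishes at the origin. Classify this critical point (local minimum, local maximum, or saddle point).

The Hessian at the origin is H = [[-22, 16, 8, 8], [16, -60, -28, -4], [8, -28, -14, -4], [8, -4, -4, -8]].
Congruent diagonalization of H (simultaneous row and column reduction) yields pivots -22, -532/11, -122/133, -60/61.
Counting signs: 4 negative.
H is negative definite, so the origin is a strict local maximum.

local maximum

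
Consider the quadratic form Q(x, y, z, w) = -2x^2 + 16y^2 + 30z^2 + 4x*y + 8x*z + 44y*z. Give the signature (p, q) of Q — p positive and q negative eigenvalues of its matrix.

(2, 1)

The symmetric matrix is A = [[-2, 2, 4, 0], [2, 16, 22, 0], [4, 22, 30, 0], [0, 0, 0, 0]].
Symmetric row and column elimination reduces A to a congruent diagonal form with pivots -2, 18, 4/9, 0.
Counting signs: 2 positive, 1 negative, 1 zero.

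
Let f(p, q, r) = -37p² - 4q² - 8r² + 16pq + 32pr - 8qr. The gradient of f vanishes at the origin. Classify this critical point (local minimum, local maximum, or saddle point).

The Hessian at the origin is H = [[-74, 16, 32], [16, -8, -8], [32, -8, -16]].
An LDLᵀ factorisation of H has diagonal entries -74, -168/37, -40/21.
That gives 3 negative pivots.
H is negative definite, so the origin is a strict local maximum.

local maximum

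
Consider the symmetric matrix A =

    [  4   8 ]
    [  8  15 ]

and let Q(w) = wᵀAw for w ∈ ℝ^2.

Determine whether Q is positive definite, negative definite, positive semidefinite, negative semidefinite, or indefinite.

indefinite

For the 2×2 matrix [[4, 8], [8, 15]]: det = 4·15 − (8)² = -4, trace = 19.
det < 0 so the eigenvalues have opposite signs; the form is indefinite.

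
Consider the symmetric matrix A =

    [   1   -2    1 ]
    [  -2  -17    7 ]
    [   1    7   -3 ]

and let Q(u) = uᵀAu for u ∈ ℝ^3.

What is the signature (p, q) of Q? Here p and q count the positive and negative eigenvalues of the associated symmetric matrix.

Congruent diagonalization of A (simultaneous row and column reduction) yields pivots 1, -21, -1/7.
So there are 1 positive, 2 negative pivots.

(1, 2)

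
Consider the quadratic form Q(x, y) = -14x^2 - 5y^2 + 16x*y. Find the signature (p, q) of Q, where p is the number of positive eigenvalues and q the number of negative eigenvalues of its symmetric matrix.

(0, 2)

The associated matrix is A = [[-14, 8], [8, -5]].
Applying the same elementary operations to the rows and columns of A produces a congruent diagonal matrix with entries -14, -3/7.
That gives 2 negative pivots.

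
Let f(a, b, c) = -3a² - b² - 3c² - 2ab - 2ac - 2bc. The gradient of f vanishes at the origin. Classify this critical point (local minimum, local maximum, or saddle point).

The Hessian at the origin is H = [[-6, -2, -2], [-2, -2, -2], [-2, -2, -6]].
Congruent diagonalization of H (simultaneous row and column reduction) yields pivots -6, -4/3, -4.
Counting signs: 3 negative.
H is negative definite, so the origin is a strict local maximum.

local maximum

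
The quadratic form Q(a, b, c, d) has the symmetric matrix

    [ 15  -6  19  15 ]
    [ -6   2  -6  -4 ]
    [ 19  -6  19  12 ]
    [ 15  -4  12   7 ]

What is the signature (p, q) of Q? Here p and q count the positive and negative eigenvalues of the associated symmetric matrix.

Symmetric row and column elimination reduces A to a congruent diagonal form with pivots 15, -2/5, 4/3, 5/4.
Counting signs: 3 positive, 1 negative.

(3, 1)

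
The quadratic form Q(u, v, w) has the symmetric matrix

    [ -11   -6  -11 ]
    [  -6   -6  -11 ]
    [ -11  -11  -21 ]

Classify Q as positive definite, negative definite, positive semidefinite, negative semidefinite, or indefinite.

negative definite

Leading principal minors: Δ_1 = -11, Δ_2 = 30, Δ_3 = -25.
The signs alternate starting with Δ_1 < 0, so by Sylvester's criterion Q is negative definite.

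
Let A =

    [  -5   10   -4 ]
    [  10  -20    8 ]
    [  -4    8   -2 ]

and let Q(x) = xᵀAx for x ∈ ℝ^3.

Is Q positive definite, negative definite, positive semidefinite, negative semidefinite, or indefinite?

indefinite

Applying the same elementary operations to the rows and columns of A produces a congruent diagonal matrix with entries -5, 0, 6/5.
Counting signs: 1 positive, 1 negative, 1 zero.
Hence Q is indefinite.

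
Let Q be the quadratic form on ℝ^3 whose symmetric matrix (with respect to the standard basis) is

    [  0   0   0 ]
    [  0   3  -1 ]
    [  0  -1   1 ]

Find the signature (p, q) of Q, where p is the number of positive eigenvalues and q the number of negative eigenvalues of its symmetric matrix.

(2, 0)

Congruent diagonalization of A (simultaneous row and column reduction) yields pivots 0, 3, 2/3.
Counting signs: 2 positive, 1 zero.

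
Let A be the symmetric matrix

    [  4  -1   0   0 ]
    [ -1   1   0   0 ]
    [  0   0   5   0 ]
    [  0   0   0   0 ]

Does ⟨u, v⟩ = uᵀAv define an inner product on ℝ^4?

Symmetric row and column elimination reduces A to a congruent diagonal form with pivots 4, 3/4, 5, 0.
That gives 3 positive, 1 zero pivots.
Hence Q is positive semidefinite.
⟨·,·⟩ is an inner product exactly when A is positive definite.

no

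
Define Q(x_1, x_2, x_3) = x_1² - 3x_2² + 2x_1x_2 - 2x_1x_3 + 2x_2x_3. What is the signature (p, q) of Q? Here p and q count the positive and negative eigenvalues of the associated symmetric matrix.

(1, 1)

The associated matrix is A = [[1, 1, -1], [1, -3, 1], [-1, 1, 0]].
Applying the same elementary operations to the rows and columns of A produces a congruent diagonal matrix with entries 1, -4, 0.
Counting signs: 1 positive, 1 negative, 1 zero.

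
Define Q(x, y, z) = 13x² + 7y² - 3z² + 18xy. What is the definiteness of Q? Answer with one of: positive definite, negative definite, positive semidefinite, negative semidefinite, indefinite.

indefinite

Write A = [[13, 9, 0], [9, 7, 0], [0, 0, -3]].
Congruent diagonalization of A (simultaneous row and column reduction) yields pivots 13, 10/13, -3.
That gives 2 positive, 1 negative pivots.
Hence Q is indefinite.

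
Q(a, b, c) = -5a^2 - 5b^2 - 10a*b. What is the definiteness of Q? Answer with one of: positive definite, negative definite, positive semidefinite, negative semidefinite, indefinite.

The associated matrix is A = [[-5, -5, 0], [-5, -5, 0], [0, 0, 0]].
Row-reducing A symmetrically gives the diagonal entries -5, 0, 0.
So there are 1 negative, 2 zero pivots.
Hence Q is negative semidefinite.

negative semidefinite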